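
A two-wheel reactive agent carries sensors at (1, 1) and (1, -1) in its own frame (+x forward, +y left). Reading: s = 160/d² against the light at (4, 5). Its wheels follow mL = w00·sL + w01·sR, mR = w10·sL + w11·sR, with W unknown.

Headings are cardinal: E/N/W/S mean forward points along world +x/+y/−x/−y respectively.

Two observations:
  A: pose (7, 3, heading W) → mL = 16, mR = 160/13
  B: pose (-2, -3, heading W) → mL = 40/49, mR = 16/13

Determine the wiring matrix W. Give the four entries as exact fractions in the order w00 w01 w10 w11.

0 1/2 1 0

obs A: pose=(7,3,W) → sL=160/13, sR=32, mL=16, mR=160/13
obs B: pose=(-2,-3,W) → sL=16/13, sR=80/49, mL=40/49, mR=16/13
sensor matrix S = [[160/13, 32], [16/13, 80/49]]; det S = -12288/637
solve [mL_A; mL_B] = S·[w00; w01] and [mR_A; mR_B] = S·[w10; w11]:
  w00 = 0, w01 = 1/2, w10 = 1, w11 = 0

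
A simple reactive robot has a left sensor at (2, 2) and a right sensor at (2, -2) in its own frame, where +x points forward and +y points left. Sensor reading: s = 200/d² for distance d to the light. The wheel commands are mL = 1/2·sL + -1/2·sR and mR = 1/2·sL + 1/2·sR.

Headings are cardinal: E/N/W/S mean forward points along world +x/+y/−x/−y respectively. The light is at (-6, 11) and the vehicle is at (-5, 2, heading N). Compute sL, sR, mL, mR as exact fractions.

left sensor world pos  = (-7, 4); dL² = 50
right sensor world pos = (-3, 4); dR² = 58
sL = 200/50 = 4
sR = 200/58 = 100/29
mL = 1/2·sL + -1/2·sR = 8/29
mR = 1/2·sL + 1/2·sR = 108/29

4 100/29 8/29 108/29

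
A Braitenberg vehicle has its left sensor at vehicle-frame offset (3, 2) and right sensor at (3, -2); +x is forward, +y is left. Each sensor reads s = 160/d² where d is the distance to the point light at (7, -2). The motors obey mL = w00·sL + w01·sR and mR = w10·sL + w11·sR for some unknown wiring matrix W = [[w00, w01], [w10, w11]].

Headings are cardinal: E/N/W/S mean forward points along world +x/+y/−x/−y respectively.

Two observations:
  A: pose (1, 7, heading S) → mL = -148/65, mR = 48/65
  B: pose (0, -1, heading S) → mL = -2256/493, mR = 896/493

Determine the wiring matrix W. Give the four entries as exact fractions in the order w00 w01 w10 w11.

obs A: pose=(1,7,S) → sL=40/13, sR=8/5, mL=-148/65, mR=48/65
obs B: pose=(0,-1,S) → sL=160/29, sR=32/17, mL=-2256/493, mR=896/493
sensor matrix S = [[40/13, 8/5], [160/29, 32/17]]; det S = -19456/6409
solve [mL_A; mL_B] = S·[w00; w01] and [mR_A; mR_B] = S·[w10; w11]:
  w00 = -1, w01 = 1/2, w10 = 1/2, w11 = -1/2

-1 1/2 1/2 -1/2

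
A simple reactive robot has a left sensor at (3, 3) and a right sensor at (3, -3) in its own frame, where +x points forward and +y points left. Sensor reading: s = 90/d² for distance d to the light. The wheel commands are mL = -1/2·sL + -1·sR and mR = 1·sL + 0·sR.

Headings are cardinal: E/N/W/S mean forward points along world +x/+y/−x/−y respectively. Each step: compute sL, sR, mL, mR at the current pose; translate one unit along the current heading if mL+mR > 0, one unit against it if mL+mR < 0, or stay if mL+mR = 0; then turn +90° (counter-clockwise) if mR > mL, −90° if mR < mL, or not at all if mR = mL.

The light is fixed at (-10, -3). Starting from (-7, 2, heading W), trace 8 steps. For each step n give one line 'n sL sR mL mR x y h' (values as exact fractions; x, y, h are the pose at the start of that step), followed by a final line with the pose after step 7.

0 45/2 45/32 -405/32 45/2 -7 2 W
1 90/29 18 -567/29 90/29 -8 2 S
2 45/53 45/17 -5535/1802 45/53 -8 3 E
3 18/17 90/97 -2403/1649 18/17 -9 3 N
4 45/4 45/34 -945/136 45/4 -9 2 W
5 90/13 90/13 -135/13 90/13 -10 2 S
6 1 5 -11/2 1 -10 3 E
7 90/97 18/17 -2511/1649 90/97 -11 3 N
final -11 2 W

n=0: pose=(-7,2,W); sL=45/2, sR=45/32; mL=-405/32, mR=45/2; mL+mR=315/32 → advance +1; mR−mL=1125/32 → turn +1·90°
n=1: pose=(-8,2,S); sL=90/29, sR=18; mL=-567/29, mR=90/29; mL+mR=-477/29 → advance -1; mR−mL=657/29 → turn +1·90°
n=2: pose=(-8,3,E); sL=45/53, sR=45/17; mL=-5535/1802, mR=45/53; mL+mR=-4005/1802 → advance -1; mR−mL=7065/1802 → turn +1·90°
n=3: pose=(-9,3,N); sL=18/17, sR=90/97; mL=-2403/1649, mR=18/17; mL+mR=-657/1649 → advance -1; mR−mL=4149/1649 → turn +1·90°
n=4: pose=(-9,2,W); sL=45/4, sR=45/34; mL=-945/136, mR=45/4; mL+mR=585/136 → advance +1; mR−mL=2475/136 → turn +1·90°
n=5: pose=(-10,2,S); sL=90/13, sR=90/13; mL=-135/13, mR=90/13; mL+mR=-45/13 → advance -1; mR−mL=225/13 → turn +1·90°
n=6: pose=(-10,3,E); sL=1, sR=5; mL=-11/2, mR=1; mL+mR=-9/2 → advance -1; mR−mL=13/2 → turn +1·90°
n=7: pose=(-11,3,N); sL=90/97, sR=18/17; mL=-2511/1649, mR=90/97; mL+mR=-981/1649 → advance -1; mR−mL=4041/1649 → turn +1·90°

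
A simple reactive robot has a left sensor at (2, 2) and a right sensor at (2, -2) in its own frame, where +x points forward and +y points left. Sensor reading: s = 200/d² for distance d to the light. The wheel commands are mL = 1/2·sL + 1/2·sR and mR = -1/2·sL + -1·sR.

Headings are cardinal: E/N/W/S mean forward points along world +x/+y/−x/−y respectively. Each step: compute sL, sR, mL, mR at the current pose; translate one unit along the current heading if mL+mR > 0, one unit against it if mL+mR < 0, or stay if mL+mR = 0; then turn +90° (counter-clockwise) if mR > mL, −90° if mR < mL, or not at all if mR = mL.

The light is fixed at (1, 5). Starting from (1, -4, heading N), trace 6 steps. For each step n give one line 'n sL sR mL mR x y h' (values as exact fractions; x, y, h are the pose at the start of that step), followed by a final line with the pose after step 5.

0 200/53 200/53 200/53 -300/53 1 -4 N
1 50/17 50/37 1350/629 -1775/629 1 -5 E
2 40/29 200/153 5960/4437 -8860/4437 0 -5 S
3 20/13 100/29 940/377 -1590/377 0 -4 W
4 200/53 200/53 200/53 -300/53 1 -4 N
5 50/17 50/37 1350/629 -1775/629 1 -5 E
final 0 -5 S

n=0: pose=(1,-4,N); sL=200/53, sR=200/53; mL=200/53, mR=-300/53; mL+mR=-100/53 → advance -1; mR−mL=-500/53 → turn -1·90°
n=1: pose=(1,-5,E); sL=50/17, sR=50/37; mL=1350/629, mR=-1775/629; mL+mR=-25/37 → advance -1; mR−mL=-3125/629 → turn -1·90°
n=2: pose=(0,-5,S); sL=40/29, sR=200/153; mL=5960/4437, mR=-8860/4437; mL+mR=-100/153 → advance -1; mR−mL=-4940/1479 → turn -1·90°
n=3: pose=(0,-4,W); sL=20/13, sR=100/29; mL=940/377, mR=-1590/377; mL+mR=-50/29 → advance -1; mR−mL=-2530/377 → turn -1·90°
n=4: pose=(1,-4,N); sL=200/53, sR=200/53; mL=200/53, mR=-300/53; mL+mR=-100/53 → advance -1; mR−mL=-500/53 → turn -1·90°
n=5: pose=(1,-5,E); sL=50/17, sR=50/37; mL=1350/629, mR=-1775/629; mL+mR=-25/37 → advance -1; mR−mL=-3125/629 → turn -1·90°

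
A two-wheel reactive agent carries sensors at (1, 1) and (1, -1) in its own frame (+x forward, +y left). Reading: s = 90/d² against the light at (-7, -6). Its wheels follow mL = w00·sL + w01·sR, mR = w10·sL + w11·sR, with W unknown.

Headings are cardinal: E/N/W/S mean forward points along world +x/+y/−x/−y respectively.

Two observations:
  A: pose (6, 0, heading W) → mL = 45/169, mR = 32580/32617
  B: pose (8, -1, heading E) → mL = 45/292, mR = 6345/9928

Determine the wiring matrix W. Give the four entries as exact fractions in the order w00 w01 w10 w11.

1/2 0 1 1

obs A: pose=(6,0,W) → sL=90/169, sR=90/193, mL=45/169, mR=32580/32617
obs B: pose=(8,-1,E) → sL=45/146, sR=45/136, mL=45/292, mR=6345/9928
sensor matrix S = [[90/169, 90/193], [45/146, 45/136]]; det S = 5258925/161910788
solve [mL_A; mL_B] = S·[w00; w01] and [mR_A; mR_B] = S·[w10; w11]:
  w00 = 1/2, w01 = 0, w10 = 1, w11 = 1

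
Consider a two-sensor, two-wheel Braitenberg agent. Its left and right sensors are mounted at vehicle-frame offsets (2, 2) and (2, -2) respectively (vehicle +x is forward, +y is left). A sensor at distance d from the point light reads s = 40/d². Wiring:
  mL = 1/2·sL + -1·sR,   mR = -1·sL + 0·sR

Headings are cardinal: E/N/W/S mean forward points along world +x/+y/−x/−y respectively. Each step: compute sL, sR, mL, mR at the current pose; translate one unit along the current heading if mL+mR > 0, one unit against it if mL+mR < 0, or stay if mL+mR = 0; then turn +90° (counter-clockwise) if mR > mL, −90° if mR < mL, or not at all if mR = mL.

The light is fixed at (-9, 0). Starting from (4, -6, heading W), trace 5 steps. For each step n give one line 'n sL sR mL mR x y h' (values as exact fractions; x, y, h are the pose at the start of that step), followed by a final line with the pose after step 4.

0 8/37 40/137 -932/5069 -8/37 4 -6 W
1 1/4 5/34 -3/136 -1/4 5 -6 N
2 40/281 40/337 -4500/94697 -40/281 5 -7 E
3 20/153 20/101 -2050/15453 -20/153 4 -7 S
4 40/241 40/289 -3860/69649 -40/241 4 -6 E
final 3 -6 S

n=0: pose=(4,-6,W); sL=8/37, sR=40/137; mL=-932/5069, mR=-8/37; mL+mR=-2028/5069 → advance -1; mR−mL=-164/5069 → turn -1·90°
n=1: pose=(5,-6,N); sL=1/4, sR=5/34; mL=-3/136, mR=-1/4; mL+mR=-37/136 → advance -1; mR−mL=-31/136 → turn -1·90°
n=2: pose=(5,-7,E); sL=40/281, sR=40/337; mL=-4500/94697, mR=-40/281; mL+mR=-17980/94697 → advance -1; mR−mL=-8980/94697 → turn -1·90°
n=3: pose=(4,-7,S); sL=20/153, sR=20/101; mL=-2050/15453, mR=-20/153; mL+mR=-4070/15453 → advance -1; mR−mL=10/5151 → turn +1·90°
n=4: pose=(4,-6,E); sL=40/241, sR=40/289; mL=-3860/69649, mR=-40/241; mL+mR=-15420/69649 → advance -1; mR−mL=-7700/69649 → turn -1·90°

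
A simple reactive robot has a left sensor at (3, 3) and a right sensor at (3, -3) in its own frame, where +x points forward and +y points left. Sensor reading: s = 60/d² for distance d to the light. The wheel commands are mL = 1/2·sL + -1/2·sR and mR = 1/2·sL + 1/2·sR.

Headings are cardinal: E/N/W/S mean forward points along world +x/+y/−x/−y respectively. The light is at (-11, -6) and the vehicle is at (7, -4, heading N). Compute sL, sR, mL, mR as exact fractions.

left sensor world pos  = (4, -1); dL² = 250
right sensor world pos = (10, -1); dR² = 466
sL = 60/250 = 6/25
sR = 60/466 = 30/233
mL = 1/2·sL + -1/2·sR = 324/5825
mR = 1/2·sL + 1/2·sR = 1074/5825

6/25 30/233 324/5825 1074/5825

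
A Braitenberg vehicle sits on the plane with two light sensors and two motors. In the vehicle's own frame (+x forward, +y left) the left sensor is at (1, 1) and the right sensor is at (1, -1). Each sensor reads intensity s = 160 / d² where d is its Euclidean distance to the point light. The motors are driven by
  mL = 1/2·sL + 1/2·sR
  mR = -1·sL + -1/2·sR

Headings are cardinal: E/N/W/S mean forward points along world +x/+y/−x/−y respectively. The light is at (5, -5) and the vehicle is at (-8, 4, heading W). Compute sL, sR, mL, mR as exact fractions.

8/13 20/37 278/481 -426/481

left sensor world pos  = (-9, 3); dL² = 260
right sensor world pos = (-9, 5); dR² = 296
sL = 160/260 = 8/13
sR = 160/296 = 20/37
mL = 1/2·sL + 1/2·sR = 278/481
mR = -1·sL + -1/2·sR = -426/481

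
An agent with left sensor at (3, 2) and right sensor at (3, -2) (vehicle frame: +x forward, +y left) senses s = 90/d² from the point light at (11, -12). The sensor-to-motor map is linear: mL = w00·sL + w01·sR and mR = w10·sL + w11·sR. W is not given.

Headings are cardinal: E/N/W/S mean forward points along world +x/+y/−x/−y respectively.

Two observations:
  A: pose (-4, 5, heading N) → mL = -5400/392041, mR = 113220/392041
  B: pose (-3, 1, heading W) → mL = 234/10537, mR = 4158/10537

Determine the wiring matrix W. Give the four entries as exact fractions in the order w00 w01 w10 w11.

1/2 -1/2 1 1

obs A: pose=(-4,5,N) → sL=90/689, sR=90/569, mL=-5400/392041, mR=113220/392041
obs B: pose=(-3,1,W) → sL=9/41, sR=45/257, mL=234/10537, mR=4158/10537
sensor matrix S = [[90/689, 90/569], [9/41, 45/257]]; det S = -48946680/4130936017
solve [mL_A; mL_B] = S·[w00; w01] and [mR_A; mR_B] = S·[w10; w11]:
  w00 = 1/2, w01 = -1/2, w10 = 1, w11 = 1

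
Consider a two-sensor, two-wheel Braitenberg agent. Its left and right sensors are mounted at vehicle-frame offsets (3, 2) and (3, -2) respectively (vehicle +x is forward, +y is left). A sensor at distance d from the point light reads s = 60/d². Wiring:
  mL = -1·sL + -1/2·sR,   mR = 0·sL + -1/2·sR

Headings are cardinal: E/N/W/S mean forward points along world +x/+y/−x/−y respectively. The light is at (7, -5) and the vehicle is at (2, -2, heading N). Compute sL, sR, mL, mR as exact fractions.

12/17 4/3 -70/51 -2/3

left sensor world pos  = (0, 1); dL² = 85
right sensor world pos = (4, 1); dR² = 45
sL = 60/85 = 12/17
sR = 60/45 = 4/3
mL = -1·sL + -1/2·sR = -70/51
mR = 0·sL + -1/2·sR = -2/3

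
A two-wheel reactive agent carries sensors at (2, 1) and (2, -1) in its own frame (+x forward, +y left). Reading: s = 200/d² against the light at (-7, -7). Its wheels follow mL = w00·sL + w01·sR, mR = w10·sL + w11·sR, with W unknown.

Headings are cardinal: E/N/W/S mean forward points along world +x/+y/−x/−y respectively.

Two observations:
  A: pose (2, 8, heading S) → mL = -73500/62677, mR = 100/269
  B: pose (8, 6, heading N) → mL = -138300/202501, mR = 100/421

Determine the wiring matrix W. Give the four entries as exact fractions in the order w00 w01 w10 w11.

-1 -1/2 1/2 0

obs A: pose=(2,8,S) → sL=200/269, sR=200/233, mL=-73500/62677, mR=100/269
obs B: pose=(8,6,N) → sL=200/421, sR=200/481, mL=-138300/202501, mR=100/421
sensor matrix S = [[200/269, 200/233], [200/421, 200/481]]; det S = -1251840000/12692155177
solve [mL_A; mL_B] = S·[w00; w01] and [mR_A; mR_B] = S·[w10; w11]:
  w00 = -1, w01 = -1/2, w10 = 1/2, w11 = 0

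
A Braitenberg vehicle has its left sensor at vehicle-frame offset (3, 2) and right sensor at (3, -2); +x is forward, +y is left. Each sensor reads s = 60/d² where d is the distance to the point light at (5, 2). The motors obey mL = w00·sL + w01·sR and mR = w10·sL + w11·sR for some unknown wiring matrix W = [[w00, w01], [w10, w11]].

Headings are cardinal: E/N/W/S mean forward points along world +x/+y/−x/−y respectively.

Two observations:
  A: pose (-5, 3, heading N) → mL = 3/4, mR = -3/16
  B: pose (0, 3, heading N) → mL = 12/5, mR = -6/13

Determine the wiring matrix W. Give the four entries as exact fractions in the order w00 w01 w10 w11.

obs A: pose=(-5,3,N) → sL=3/8, sR=3/4, mL=3/4, mR=-3/16
obs B: pose=(0,3,N) → sL=12/13, sR=12/5, mL=12/5, mR=-6/13
sensor matrix S = [[3/8, 3/4], [12/13, 12/5]]; det S = 27/130
solve [mL_A; mL_B] = S·[w00; w01] and [mR_A; mR_B] = S·[w10; w11]:
  w00 = 0, w01 = 1, w10 = -1/2, w11 = 0

0 1 -1/2 0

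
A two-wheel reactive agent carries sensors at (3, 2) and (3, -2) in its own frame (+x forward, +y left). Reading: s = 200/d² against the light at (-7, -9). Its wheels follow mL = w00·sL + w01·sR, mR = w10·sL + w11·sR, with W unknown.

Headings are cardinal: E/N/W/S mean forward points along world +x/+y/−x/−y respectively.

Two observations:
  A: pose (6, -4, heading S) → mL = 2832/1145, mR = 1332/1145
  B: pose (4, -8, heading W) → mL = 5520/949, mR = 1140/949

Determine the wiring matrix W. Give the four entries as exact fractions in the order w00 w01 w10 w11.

1 1 -1/2 1

obs A: pose=(6,-4,S) → sL=200/229, sR=8/5, mL=2832/1145, mR=1332/1145
obs B: pose=(4,-8,W) → sL=40/13, sR=200/73, mL=5520/949, mR=1140/949
sensor matrix S = [[200/229, 8/5], [40/13, 200/73]]; det S = -549888/217321
solve [mL_A; mL_B] = S·[w00; w01] and [mR_A; mR_B] = S·[w10; w11]:
  w00 = 1, w01 = 1, w10 = -1/2, w11 = 1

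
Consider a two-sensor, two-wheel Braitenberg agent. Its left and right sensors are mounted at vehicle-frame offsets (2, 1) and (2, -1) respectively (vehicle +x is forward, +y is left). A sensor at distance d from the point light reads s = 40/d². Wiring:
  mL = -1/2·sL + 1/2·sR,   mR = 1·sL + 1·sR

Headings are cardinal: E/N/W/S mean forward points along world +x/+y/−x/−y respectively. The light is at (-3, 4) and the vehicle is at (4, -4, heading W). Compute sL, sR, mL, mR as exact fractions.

left sensor world pos  = (2, -5); dL² = 106
right sensor world pos = (2, -3); dR² = 74
sL = 40/106 = 20/53
sR = 40/74 = 20/37
mL = -1/2·sL + 1/2·sR = 160/1961
mR = 1·sL + 1·sR = 1800/1961

20/53 20/37 160/1961 1800/1961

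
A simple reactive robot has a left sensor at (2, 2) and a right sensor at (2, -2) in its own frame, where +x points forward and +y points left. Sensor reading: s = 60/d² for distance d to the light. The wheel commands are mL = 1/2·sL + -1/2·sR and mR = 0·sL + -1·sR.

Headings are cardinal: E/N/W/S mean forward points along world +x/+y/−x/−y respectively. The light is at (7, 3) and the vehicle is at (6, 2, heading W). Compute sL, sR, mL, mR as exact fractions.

left sensor world pos  = (4, 0); dL² = 18
right sensor world pos = (4, 4); dR² = 10
sL = 60/18 = 10/3
sR = 60/10 = 6
mL = 1/2·sL + -1/2·sR = -4/3
mR = 0·sL + -1·sR = -6

10/3 6 -4/3 -6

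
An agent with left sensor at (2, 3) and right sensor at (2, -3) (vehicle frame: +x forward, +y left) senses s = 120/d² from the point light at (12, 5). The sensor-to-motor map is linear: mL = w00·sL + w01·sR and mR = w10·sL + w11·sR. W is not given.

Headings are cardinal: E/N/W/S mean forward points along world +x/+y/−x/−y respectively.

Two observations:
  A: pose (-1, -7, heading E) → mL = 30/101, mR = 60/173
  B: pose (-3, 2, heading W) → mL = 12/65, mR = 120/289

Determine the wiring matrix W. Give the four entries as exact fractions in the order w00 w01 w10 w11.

obs A: pose=(-1,-7,E) → sL=60/101, sR=60/173, mL=30/101, mR=60/173
obs B: pose=(-3,2,W) → sL=24/65, sR=120/289, mL=12/65, mR=120/289
sensor matrix S = [[60/101, 60/173], [24/65, 120/289]]; det S = 7786368/65646061
solve [mL_A; mL_B] = S·[w00; w01] and [mR_A; mR_B] = S·[w10; w11]:
  w00 = 1/2, w01 = 0, w10 = 0, w11 = 1

1/2 0 0 1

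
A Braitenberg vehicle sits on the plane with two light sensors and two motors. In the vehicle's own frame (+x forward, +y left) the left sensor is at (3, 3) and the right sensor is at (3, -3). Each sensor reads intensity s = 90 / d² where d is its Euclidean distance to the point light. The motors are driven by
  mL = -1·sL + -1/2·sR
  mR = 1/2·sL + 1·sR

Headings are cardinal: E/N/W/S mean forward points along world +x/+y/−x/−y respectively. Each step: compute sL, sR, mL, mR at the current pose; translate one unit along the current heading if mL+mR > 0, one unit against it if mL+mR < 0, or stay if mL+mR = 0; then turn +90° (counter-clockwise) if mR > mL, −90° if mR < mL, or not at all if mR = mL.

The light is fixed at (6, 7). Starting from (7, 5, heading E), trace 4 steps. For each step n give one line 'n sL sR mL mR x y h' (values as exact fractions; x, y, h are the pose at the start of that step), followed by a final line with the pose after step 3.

n=0: pose=(7,5,E); sL=90/17, sR=90/41; mL=-4455/697, mR=3375/697; mL+mR=-1080/697 → advance -1; mR−mL=7830/697 → turn +1·90°
n=1: pose=(6,5,N); sL=9, sR=9; mL=-27/2, mR=27/2; mL+mR=0 → advance +0; mR−mL=27 → turn +1·90°
n=2: pose=(6,5,W); sL=45/17, sR=9; mL=-243/34, mR=351/34; mL+mR=54/17 → advance +1; mR−mL=297/17 → turn +1·90°
n=3: pose=(5,5,S); sL=90/29, sR=90/41; mL=-4995/1189, mR=4455/1189; mL+mR=-540/1189 → advance -1; mR−mL=9450/1189 → turn +1·90°

0 90/17 90/41 -4455/697 3375/697 7 5 E
1 9 9 -27/2 27/2 6 5 N
2 45/17 9 -243/34 351/34 6 5 W
3 90/29 90/41 -4995/1189 4455/1189 5 5 S
final 5 6 E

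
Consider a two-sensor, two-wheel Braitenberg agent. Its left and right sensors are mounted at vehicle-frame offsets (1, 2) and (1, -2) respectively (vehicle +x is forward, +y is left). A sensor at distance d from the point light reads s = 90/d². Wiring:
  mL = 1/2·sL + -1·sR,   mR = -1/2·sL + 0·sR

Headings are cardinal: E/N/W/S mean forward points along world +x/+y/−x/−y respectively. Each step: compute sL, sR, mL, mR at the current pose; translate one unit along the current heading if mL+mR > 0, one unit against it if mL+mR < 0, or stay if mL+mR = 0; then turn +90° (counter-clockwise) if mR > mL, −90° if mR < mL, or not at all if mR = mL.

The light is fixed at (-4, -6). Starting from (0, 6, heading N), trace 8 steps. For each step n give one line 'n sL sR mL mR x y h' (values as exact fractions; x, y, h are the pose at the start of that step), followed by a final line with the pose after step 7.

0 90/173 18/41 -1269/7093 -45/173 0 6 N
1 45/97 45/53 -6345/10282 -45/194 0 5 E
2 18/29 90/169 -1089/4901 -9/29 -1 5 N
3 9/16 9/8 -27/32 -9/32 -1 4 E
4 90/121 90/137 -4725/16577 -45/121 -2 4 N
5 9/13 45/29 -909/754 -9/26 -2 3 E
6 90/101 90/109 -4185/11009 -45/101 -3 3 N
7 45/52 9/4 -189/104 -45/104 -3 2 E
final -4 2 N

n=0: pose=(0,6,N); sL=90/173, sR=18/41; mL=-1269/7093, mR=-45/173; mL+mR=-18/41 → advance -1; mR−mL=-576/7093 → turn -1·90°
n=1: pose=(0,5,E); sL=45/97, sR=45/53; mL=-6345/10282, mR=-45/194; mL+mR=-45/53 → advance -1; mR−mL=1980/5141 → turn +1·90°
n=2: pose=(-1,5,N); sL=18/29, sR=90/169; mL=-1089/4901, mR=-9/29; mL+mR=-90/169 → advance -1; mR−mL=-432/4901 → turn -1·90°
n=3: pose=(-1,4,E); sL=9/16, sR=9/8; mL=-27/32, mR=-9/32; mL+mR=-9/8 → advance -1; mR−mL=9/16 → turn +1·90°
n=4: pose=(-2,4,N); sL=90/121, sR=90/137; mL=-4725/16577, mR=-45/121; mL+mR=-90/137 → advance -1; mR−mL=-1440/16577 → turn -1·90°
n=5: pose=(-2,3,E); sL=9/13, sR=45/29; mL=-909/754, mR=-9/26; mL+mR=-45/29 → advance -1; mR−mL=324/377 → turn +1·90°
n=6: pose=(-3,3,N); sL=90/101, sR=90/109; mL=-4185/11009, mR=-45/101; mL+mR=-90/109 → advance -1; mR−mL=-720/11009 → turn -1·90°
n=7: pose=(-3,2,E); sL=45/52, sR=9/4; mL=-189/104, mR=-45/104; mL+mR=-9/4 → advance -1; mR−mL=18/13 → turn +1·90°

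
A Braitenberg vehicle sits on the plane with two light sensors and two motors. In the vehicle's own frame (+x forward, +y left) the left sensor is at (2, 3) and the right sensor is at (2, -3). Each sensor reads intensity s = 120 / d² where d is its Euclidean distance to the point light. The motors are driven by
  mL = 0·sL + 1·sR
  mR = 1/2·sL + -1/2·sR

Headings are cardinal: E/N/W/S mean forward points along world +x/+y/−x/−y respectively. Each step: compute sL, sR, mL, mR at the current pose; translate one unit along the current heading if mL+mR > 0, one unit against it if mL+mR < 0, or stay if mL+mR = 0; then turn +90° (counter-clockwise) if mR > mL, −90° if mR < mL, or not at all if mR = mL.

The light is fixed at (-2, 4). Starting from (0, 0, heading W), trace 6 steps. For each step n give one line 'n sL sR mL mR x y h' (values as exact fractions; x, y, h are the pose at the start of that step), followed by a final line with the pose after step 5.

n=0: pose=(0,0,W); sL=120/49, sR=120; mL=120, mR=-2880/49; mL+mR=3000/49 → advance +1; mR−mL=-8760/49 → turn -1·90°
n=1: pose=(-1,0,N); sL=15, sR=6; mL=6, mR=9/2; mL+mR=21/2 → advance +1; mR−mL=-3/2 → turn -1·90°
n=2: pose=(-1,1,E); sL=40/3, sR=8/3; mL=8/3, mR=16/3; mL+mR=8 → advance +1; mR−mL=8/3 → turn +1·90°
n=3: pose=(0,1,N); sL=60, sR=60/13; mL=60/13, mR=360/13; mL+mR=420/13 → advance +1; mR−mL=300/13 → turn +1·90°
n=4: pose=(0,2,W); sL=24/5, sR=120; mL=120, mR=-288/5; mL+mR=312/5 → advance +1; mR−mL=-888/5 → turn -1·90°
n=5: pose=(-1,2,N); sL=30, sR=15/2; mL=15/2, mR=45/4; mL+mR=75/4 → advance +1; mR−mL=15/4 → turn +1·90°

0 120/49 120 120 -2880/49 0 0 W
1 15 6 6 9/2 -1 0 N
2 40/3 8/3 8/3 16/3 -1 1 E
3 60 60/13 60/13 360/13 0 1 N
4 24/5 120 120 -288/5 0 2 W
5 30 15/2 15/2 45/4 -1 2 N
final -1 3 W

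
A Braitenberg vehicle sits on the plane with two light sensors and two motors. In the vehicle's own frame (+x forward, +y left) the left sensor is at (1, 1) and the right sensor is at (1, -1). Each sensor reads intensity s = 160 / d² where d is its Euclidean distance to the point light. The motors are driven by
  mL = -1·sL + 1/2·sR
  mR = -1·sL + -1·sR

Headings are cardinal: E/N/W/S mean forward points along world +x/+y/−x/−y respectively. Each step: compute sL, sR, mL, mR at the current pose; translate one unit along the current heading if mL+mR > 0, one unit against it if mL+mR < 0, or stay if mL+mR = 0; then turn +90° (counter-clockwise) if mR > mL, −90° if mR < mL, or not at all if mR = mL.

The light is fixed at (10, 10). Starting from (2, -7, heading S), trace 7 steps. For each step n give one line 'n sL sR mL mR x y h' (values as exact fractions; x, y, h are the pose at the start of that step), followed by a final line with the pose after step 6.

0 160/373 32/81 -6992/30213 -24896/30213 2 -7 S
1 16/37 80/153 -968/5661 -5408/5661 2 -6 W
2 160/289 160/261 -18640/75429 -88000/75429 3 -6 N
3 40/73 4/9 -214/657 -652/657 3 -7 E
4 160/373 32/81 -6992/30213 -24896/30213 2 -7 S
5 16/37 80/153 -968/5661 -5408/5661 2 -6 W
6 160/289 160/261 -18640/75429 -88000/75429 3 -6 N
final 3 -7 E

n=0: pose=(2,-7,S); sL=160/373, sR=32/81; mL=-6992/30213, mR=-24896/30213; mL+mR=-31888/30213 → advance -1; mR−mL=-16/27 → turn -1·90°
n=1: pose=(2,-6,W); sL=16/37, sR=80/153; mL=-968/5661, mR=-5408/5661; mL+mR=-6376/5661 → advance -1; mR−mL=-40/51 → turn -1·90°
n=2: pose=(3,-6,N); sL=160/289, sR=160/261; mL=-18640/75429, mR=-88000/75429; mL+mR=-106640/75429 → advance -1; mR−mL=-80/87 → turn -1·90°
n=3: pose=(3,-7,E); sL=40/73, sR=4/9; mL=-214/657, mR=-652/657; mL+mR=-866/657 → advance -1; mR−mL=-2/3 → turn -1·90°
n=4: pose=(2,-7,S); sL=160/373, sR=32/81; mL=-6992/30213, mR=-24896/30213; mL+mR=-31888/30213 → advance -1; mR−mL=-16/27 → turn -1·90°
n=5: pose=(2,-6,W); sL=16/37, sR=80/153; mL=-968/5661, mR=-5408/5661; mL+mR=-6376/5661 → advance -1; mR−mL=-40/51 → turn -1·90°
n=6: pose=(3,-6,N); sL=160/289, sR=160/261; mL=-18640/75429, mR=-88000/75429; mL+mR=-106640/75429 → advance -1; mR−mL=-80/87 → turn -1·90°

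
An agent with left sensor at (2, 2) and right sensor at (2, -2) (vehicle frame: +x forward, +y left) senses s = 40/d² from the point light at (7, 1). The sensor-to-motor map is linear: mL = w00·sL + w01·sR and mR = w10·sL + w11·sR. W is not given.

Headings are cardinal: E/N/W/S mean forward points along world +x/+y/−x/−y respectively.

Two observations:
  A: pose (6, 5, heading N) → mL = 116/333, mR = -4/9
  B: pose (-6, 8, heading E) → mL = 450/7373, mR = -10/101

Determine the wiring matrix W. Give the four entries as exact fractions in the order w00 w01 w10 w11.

1 -1/2 -1/2 0

obs A: pose=(6,5,N) → sL=8/9, sR=40/37, mL=116/333, mR=-4/9
obs B: pose=(-6,8,E) → sL=20/101, sR=20/73, mL=450/7373, mR=-10/101
sensor matrix S = [[8/9, 40/37], [20/101, 20/73]]; det S = 72320/2455209
solve [mL_A; mL_B] = S·[w00; w01] and [mR_A; mR_B] = S·[w10; w11]:
  w00 = 1, w01 = -1/2, w10 = -1/2, w11 = 0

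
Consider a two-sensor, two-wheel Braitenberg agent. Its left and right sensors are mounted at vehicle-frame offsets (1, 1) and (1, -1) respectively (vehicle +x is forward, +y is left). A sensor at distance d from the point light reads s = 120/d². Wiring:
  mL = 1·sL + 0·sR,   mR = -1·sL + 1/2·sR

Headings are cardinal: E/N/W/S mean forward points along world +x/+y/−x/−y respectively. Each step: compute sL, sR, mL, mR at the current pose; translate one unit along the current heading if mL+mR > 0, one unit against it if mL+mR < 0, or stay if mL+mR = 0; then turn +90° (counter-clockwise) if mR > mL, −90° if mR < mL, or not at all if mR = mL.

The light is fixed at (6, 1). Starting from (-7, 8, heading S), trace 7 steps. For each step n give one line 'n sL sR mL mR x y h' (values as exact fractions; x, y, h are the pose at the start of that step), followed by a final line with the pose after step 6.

0 2/3 15/29 2/3 -71/174 -7 8 S
1 120/221 24/49 120/221 -3228/10829 -7 7 W
2 60/137 60/109 60/137 -2430/14933 -8 7 N
3 120/233 24/41 120/233 -2124/9553 -8 8 E
4 2/3 15/29 2/3 -71/174 -7 8 S
5 120/221 24/49 120/221 -3228/10829 -7 7 W
6 60/137 60/109 60/137 -2430/14933 -8 7 N
final -8 8 E

n=0: pose=(-7,8,S); sL=2/3, sR=15/29; mL=2/3, mR=-71/174; mL+mR=15/58 → advance +1; mR−mL=-187/174 → turn -1·90°
n=1: pose=(-7,7,W); sL=120/221, sR=24/49; mL=120/221, mR=-3228/10829; mL+mR=12/49 → advance +1; mR−mL=-9108/10829 → turn -1·90°
n=2: pose=(-8,7,N); sL=60/137, sR=60/109; mL=60/137, mR=-2430/14933; mL+mR=30/109 → advance +1; mR−mL=-8970/14933 → turn -1·90°
n=3: pose=(-8,8,E); sL=120/233, sR=24/41; mL=120/233, mR=-2124/9553; mL+mR=12/41 → advance +1; mR−mL=-7044/9553 → turn -1·90°
n=4: pose=(-7,8,S); sL=2/3, sR=15/29; mL=2/3, mR=-71/174; mL+mR=15/58 → advance +1; mR−mL=-187/174 → turn -1·90°
n=5: pose=(-7,7,W); sL=120/221, sR=24/49; mL=120/221, mR=-3228/10829; mL+mR=12/49 → advance +1; mR−mL=-9108/10829 → turn -1·90°
n=6: pose=(-8,7,N); sL=60/137, sR=60/109; mL=60/137, mR=-2430/14933; mL+mR=30/109 → advance +1; mR−mL=-8970/14933 → turn -1·90°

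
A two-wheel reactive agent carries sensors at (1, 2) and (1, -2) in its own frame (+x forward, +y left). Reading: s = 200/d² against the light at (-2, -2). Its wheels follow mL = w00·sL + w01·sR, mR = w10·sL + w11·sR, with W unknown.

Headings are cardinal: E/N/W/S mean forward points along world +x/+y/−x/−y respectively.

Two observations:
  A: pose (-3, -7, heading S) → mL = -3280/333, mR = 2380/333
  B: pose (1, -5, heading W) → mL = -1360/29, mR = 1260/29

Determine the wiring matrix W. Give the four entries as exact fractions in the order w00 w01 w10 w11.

obs A: pose=(-3,-7,S) → sL=200/37, sR=40/9, mL=-3280/333, mR=2380/333
obs B: pose=(1,-5,W) → sL=200/29, sR=40, mL=-1360/29, mR=1260/29
sensor matrix S = [[200/37, 40/9], [200/29, 40]]; det S = 1792000/9657
solve [mL_A; mL_B] = S·[w00; w01] and [mR_A; mR_B] = S·[w10; w11]:
  w00 = -1, w01 = -1, w10 = 1/2, w11 = 1

-1 -1 1/2 1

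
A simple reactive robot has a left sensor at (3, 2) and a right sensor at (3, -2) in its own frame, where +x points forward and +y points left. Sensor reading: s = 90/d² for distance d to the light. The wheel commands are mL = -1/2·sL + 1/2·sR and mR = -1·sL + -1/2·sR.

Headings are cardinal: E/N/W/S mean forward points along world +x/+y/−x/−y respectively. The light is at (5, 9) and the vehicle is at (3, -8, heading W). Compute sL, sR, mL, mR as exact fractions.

left sensor world pos  = (0, -10); dL² = 386
right sensor world pos = (0, -6); dR² = 250
sL = 90/386 = 45/193
sR = 90/250 = 9/25
mL = -1/2·sL + 1/2·sR = 306/4825
mR = -1·sL + -1/2·sR = -3987/9650

45/193 9/25 306/4825 -3987/9650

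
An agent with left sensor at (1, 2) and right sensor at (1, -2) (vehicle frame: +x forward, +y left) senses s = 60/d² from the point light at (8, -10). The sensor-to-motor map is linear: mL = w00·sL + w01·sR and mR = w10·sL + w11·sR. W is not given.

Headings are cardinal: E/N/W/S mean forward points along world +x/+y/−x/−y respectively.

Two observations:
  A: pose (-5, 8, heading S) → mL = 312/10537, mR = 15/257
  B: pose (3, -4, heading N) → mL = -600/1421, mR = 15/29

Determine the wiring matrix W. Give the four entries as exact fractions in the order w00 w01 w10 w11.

1 -1 0 1/2

obs A: pose=(-5,8,S) → sL=6/41, sR=30/257, mL=312/10537, mR=15/257
obs B: pose=(3,-4,N) → sL=30/49, sR=30/29, mL=-600/1421, mR=15/29
sensor matrix S = [[6/41, 30/257], [30/49, 30/29]]; det S = 1196640/14973077
solve [mL_A; mL_B] = S·[w00; w01] and [mR_A; mR_B] = S·[w10; w11]:
  w00 = 1, w01 = -1, w10 = 0, w11 = 1/2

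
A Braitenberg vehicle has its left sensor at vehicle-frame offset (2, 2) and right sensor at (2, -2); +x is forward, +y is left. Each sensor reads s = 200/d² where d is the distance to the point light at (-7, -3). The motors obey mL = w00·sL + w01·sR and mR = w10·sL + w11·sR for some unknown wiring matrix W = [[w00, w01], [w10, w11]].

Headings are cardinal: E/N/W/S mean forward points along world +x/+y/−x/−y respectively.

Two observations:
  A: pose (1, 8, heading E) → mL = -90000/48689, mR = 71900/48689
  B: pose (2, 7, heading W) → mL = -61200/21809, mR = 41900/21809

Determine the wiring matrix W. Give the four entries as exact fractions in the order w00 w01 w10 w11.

obs A: pose=(1,8,E) → sL=200/269, sR=200/181, mL=-90000/48689, mR=71900/48689
obs B: pose=(2,7,W) → sL=200/113, sR=200/193, mL=-61200/21809, mR=41900/21809
sensor matrix S = [[200/269, 200/181], [200/113, 200/193]]; det S = -1258560000/1061858401
solve [mL_A; mL_B] = S·[w00; w01] and [mR_A; mR_B] = S·[w10; w11]:
  w00 = -1, w01 = -1, w10 = 1/2, w11 = 1

-1 -1 1/2 1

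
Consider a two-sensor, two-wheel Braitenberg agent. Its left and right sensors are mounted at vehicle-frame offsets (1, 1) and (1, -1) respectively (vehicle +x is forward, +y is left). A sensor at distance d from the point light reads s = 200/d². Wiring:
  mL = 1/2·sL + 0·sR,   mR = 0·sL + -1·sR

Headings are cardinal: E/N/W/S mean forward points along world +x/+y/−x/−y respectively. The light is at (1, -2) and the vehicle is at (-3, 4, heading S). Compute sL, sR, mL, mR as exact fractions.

left sensor world pos  = (-2, 3); dL² = 34
right sensor world pos = (-4, 3); dR² = 50
sL = 200/34 = 100/17
sR = 200/50 = 4
mL = 1/2·sL + 0·sR = 50/17
mR = 0·sL + -1·sR = -4

100/17 4 50/17 -4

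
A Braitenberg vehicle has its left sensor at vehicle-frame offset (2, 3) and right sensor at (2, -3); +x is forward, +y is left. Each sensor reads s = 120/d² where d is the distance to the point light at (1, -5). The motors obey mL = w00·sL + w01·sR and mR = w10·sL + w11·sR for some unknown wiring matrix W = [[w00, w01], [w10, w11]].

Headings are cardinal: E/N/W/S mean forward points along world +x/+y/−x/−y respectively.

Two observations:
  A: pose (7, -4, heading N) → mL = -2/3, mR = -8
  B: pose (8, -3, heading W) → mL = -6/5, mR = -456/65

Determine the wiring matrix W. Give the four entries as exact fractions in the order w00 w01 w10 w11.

obs A: pose=(7,-4,N) → sL=20/3, sR=4/3, mL=-2/3, mR=-8
obs B: pose=(8,-3,W) → sL=60/13, sR=12/5, mL=-6/5, mR=-456/65
sensor matrix S = [[20/3, 4/3], [60/13, 12/5]]; det S = 128/13
solve [mL_A; mL_B] = S·[w00; w01] and [mR_A; mR_B] = S·[w10; w11]:
  w00 = 0, w01 = -1/2, w10 = -1, w11 = -1

0 -1/2 -1 -1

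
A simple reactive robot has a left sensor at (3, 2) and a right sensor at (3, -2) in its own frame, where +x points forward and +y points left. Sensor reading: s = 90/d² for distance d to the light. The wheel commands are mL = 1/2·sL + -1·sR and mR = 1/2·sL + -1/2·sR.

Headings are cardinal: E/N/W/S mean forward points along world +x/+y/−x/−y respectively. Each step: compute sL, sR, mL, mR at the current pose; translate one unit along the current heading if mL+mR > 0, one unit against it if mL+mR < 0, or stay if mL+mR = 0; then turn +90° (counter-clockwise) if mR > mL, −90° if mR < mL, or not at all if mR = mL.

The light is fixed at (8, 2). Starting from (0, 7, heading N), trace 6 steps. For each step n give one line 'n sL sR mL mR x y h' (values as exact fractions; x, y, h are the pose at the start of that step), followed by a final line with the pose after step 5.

0 45/82 9/10 -513/820 -36/205 0 7 N
1 18/25 90/157 -837/3925 288/3925 0 6 W
2 45/13 45/41 675/1066 630/533 1 6 S
3 90/41 90/17 -2925/697 -1080/697 1 5 E
4 45/68 5/4 -125/136 -5/17 0 5 N
5 90/121 90/137 -4725/16577 720/16577 0 4 W
final 1 4 S

n=0: pose=(0,7,N); sL=45/82, sR=9/10; mL=-513/820, mR=-36/205; mL+mR=-657/820 → advance -1; mR−mL=9/20 → turn +1·90°
n=1: pose=(0,6,W); sL=18/25, sR=90/157; mL=-837/3925, mR=288/3925; mL+mR=-549/3925 → advance -1; mR−mL=45/157 → turn +1·90°
n=2: pose=(1,6,S); sL=45/13, sR=45/41; mL=675/1066, mR=630/533; mL+mR=1935/1066 → advance +1; mR−mL=45/82 → turn +1·90°
n=3: pose=(1,5,E); sL=90/41, sR=90/17; mL=-2925/697, mR=-1080/697; mL+mR=-4005/697 → advance -1; mR−mL=45/17 → turn +1·90°
n=4: pose=(0,5,N); sL=45/68, sR=5/4; mL=-125/136, mR=-5/17; mL+mR=-165/136 → advance -1; mR−mL=5/8 → turn +1·90°
n=5: pose=(0,4,W); sL=90/121, sR=90/137; mL=-4725/16577, mR=720/16577; mL+mR=-4005/16577 → advance -1; mR−mL=45/137 → turn +1·90°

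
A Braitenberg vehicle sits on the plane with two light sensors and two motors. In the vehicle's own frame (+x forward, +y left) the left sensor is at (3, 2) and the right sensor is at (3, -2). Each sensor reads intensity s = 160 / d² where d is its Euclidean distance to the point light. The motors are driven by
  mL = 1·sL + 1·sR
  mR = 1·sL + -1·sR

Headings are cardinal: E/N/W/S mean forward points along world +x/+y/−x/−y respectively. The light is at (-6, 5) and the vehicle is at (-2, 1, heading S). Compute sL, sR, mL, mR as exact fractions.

32/17 160/53 4416/901 -1024/901

left sensor world pos  = (0, -2); dL² = 85
right sensor world pos = (-4, -2); dR² = 53
sL = 160/85 = 32/17
sR = 160/53 = 160/53
mL = 1·sL + 1·sR = 4416/901
mR = 1·sL + -1·sR = -1024/901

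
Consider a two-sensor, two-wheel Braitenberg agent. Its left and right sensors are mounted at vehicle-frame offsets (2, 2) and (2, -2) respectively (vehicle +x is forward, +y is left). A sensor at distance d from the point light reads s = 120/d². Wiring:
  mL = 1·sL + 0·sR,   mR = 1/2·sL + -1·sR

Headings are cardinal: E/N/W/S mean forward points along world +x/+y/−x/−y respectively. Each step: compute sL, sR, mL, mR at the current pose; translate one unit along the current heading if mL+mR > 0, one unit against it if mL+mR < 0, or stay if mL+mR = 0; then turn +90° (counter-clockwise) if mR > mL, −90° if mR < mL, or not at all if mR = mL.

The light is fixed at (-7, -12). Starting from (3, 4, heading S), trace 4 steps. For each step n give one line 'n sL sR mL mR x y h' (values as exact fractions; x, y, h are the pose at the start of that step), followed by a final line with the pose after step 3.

0 6/17 6/13 6/17 -63/221 3 4 S
1 120/233 120/353 120/233 -6780/82249 3 3 W
2 60/169 12/41 60/169 -798/6929 2 3 N
3 24/89 120/317 24/89 -6876/28213 2 4 E
final 3 4 S

n=0: pose=(3,4,S); sL=6/17, sR=6/13; mL=6/17, mR=-63/221; mL+mR=15/221 → advance +1; mR−mL=-141/221 → turn -1·90°
n=1: pose=(3,3,W); sL=120/233, sR=120/353; mL=120/233, mR=-6780/82249; mL+mR=35580/82249 → advance +1; mR−mL=-49140/82249 → turn -1·90°
n=2: pose=(2,3,N); sL=60/169, sR=12/41; mL=60/169, mR=-798/6929; mL+mR=1662/6929 → advance +1; mR−mL=-3258/6929 → turn -1·90°
n=3: pose=(2,4,E); sL=24/89, sR=120/317; mL=24/89, mR=-6876/28213; mL+mR=732/28213 → advance +1; mR−mL=-14484/28213 → turn -1·90°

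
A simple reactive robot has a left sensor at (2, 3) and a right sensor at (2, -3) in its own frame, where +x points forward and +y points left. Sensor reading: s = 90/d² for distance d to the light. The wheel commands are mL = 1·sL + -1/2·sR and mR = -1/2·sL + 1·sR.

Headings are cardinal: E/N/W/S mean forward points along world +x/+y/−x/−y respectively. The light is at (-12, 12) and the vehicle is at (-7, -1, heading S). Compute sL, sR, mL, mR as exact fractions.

left sensor world pos  = (-4, -3); dL² = 289
right sensor world pos = (-10, -3); dR² = 229
sL = 90/289 = 90/289
sR = 90/229 = 90/229
mL = 1·sL + -1/2·sR = 7605/66181
mR = -1/2·sL + 1·sR = 15705/66181

90/289 90/229 7605/66181 15705/66181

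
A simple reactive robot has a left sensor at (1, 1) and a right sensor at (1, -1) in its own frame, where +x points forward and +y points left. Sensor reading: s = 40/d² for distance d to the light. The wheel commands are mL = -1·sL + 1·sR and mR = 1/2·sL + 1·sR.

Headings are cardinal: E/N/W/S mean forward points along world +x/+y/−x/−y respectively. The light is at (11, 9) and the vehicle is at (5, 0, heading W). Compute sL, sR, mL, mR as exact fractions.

left sensor world pos  = (4, -1); dL² = 149
right sensor world pos = (4, 1); dR² = 113
sL = 40/149 = 40/149
sR = 40/113 = 40/113
mL = -1·sL + 1·sR = 1440/16837
mR = 1/2·sL + 1·sR = 8220/16837

40/149 40/113 1440/16837 8220/16837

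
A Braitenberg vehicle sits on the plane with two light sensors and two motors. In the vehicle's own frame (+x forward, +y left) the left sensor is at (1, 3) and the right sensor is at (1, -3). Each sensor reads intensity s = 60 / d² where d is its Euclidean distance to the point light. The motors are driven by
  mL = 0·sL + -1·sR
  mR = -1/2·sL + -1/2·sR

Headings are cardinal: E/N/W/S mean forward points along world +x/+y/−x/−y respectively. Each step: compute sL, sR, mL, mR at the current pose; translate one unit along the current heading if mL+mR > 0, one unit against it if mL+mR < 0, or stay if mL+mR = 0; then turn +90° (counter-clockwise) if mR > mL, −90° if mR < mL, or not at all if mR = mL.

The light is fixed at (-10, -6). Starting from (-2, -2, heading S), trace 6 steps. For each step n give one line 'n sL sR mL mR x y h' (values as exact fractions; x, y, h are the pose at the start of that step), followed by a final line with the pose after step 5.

n=0: pose=(-2,-2,S); sL=6/13, sR=30/17; mL=-30/17, mR=-246/221; mL+mR=-636/221 → advance -1; mR−mL=144/221 → turn +1·90°
n=1: pose=(-2,-1,E); sL=12/29, sR=12/17; mL=-12/17, mR=-276/493; mL+mR=-624/493 → advance -1; mR−mL=72/493 → turn +1·90°
n=2: pose=(-3,-1,N); sL=15/13, sR=15/34; mL=-15/34, mR=-705/884; mL+mR=-1095/884 → advance -1; mR−mL=-315/884 → turn -1·90°
n=3: pose=(-3,-2,E); sL=60/113, sR=12/13; mL=-12/13, mR=-1068/1469; mL+mR=-2424/1469 → advance -1; mR−mL=288/1469 → turn +1·90°
n=4: pose=(-4,-2,N); sL=30/17, sR=30/53; mL=-30/53, mR=-1050/901; mL+mR=-1560/901 → advance -1; mR−mL=-540/901 → turn -1·90°
n=5: pose=(-4,-3,E); sL=12/17, sR=60/49; mL=-60/49, mR=-804/833; mL+mR=-1824/833 → advance -1; mR−mL=216/833 → turn +1·90°

0 6/13 30/17 -30/17 -246/221 -2 -2 S
1 12/29 12/17 -12/17 -276/493 -2 -1 E
2 15/13 15/34 -15/34 -705/884 -3 -1 N
3 60/113 12/13 -12/13 -1068/1469 -3 -2 E
4 30/17 30/53 -30/53 -1050/901 -4 -2 N
5 12/17 60/49 -60/49 -804/833 -4 -3 E
final -5 -3 N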